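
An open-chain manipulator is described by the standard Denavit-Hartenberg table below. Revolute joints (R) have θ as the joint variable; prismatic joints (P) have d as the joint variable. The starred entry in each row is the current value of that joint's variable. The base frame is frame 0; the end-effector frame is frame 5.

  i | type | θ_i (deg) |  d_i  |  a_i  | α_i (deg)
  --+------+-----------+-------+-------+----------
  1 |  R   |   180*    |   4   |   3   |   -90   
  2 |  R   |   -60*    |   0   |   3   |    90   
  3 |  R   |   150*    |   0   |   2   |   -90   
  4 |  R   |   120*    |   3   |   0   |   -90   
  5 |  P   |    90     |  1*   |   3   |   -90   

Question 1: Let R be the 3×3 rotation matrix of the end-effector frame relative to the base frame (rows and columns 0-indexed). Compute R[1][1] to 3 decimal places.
End-effector y-axis (col 1 of R) = (-0.0580,-0.4330,-0.8995)
R[1][1] = -0.4330

-0.433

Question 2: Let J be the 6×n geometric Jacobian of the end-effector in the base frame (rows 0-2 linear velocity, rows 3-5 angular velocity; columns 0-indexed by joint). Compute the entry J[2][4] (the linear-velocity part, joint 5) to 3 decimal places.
prismatic axis z_4 = (0.0580,0.4330,0.8995)
J_v[:, 4] = z_4; J_ω[:, 4] = (0,0,0)
entry J[2][4] = 0.8995

0.900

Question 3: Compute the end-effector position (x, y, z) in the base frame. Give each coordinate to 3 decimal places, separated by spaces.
-3.576 -0.567 5.998

after link 1: o_1 = (-3.0000, 0.0000, 4.0000)
after link 2: o_2 = (-4.5000, 0.0000, 6.5981)
after link 3: o_3 = (-3.6340, -1.0000, 5.0981)
after link 4: o_4 = (-2.8840, 1.5981, 3.7990)
after link 5: o_5 = (-3.5760, -0.5670, 5.9976)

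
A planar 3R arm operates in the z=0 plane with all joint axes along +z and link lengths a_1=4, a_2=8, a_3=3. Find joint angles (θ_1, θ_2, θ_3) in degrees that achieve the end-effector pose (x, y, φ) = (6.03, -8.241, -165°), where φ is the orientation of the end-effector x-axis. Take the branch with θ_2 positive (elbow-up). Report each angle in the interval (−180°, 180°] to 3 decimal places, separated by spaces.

-60.004 30.002 -134.998

wrist centre = target − a_3·(cos φ, sin φ) = (8.9278, -7.4645)
cos θ_2 = (135.4246−4²−8²)/(2·4·8) = 0.8660; θ_2 = 30.0018° (elbow-up)
β = atan2(-7.4645,8.9278) = -39.8991°; ψ = atan2(4.0002,10.9281) = 20.1051°
θ_1 = β − ψ = -60.0042°
θ_3 = φ − θ_1 − θ_2 = -134.9976° (wrapped to (-180°,180°])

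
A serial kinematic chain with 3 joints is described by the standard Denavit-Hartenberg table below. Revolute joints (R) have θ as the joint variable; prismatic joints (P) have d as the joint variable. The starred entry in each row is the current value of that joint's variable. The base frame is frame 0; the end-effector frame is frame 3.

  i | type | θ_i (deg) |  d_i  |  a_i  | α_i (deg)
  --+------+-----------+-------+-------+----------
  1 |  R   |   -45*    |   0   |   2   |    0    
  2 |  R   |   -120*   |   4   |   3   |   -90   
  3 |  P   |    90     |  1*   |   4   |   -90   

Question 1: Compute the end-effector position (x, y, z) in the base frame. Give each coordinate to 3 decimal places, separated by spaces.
after link 1: o_1 = (1.4142, -1.4142, 0.0000)
after link 2: o_2 = (-1.4836, -2.1907, 4.0000)
after link 3: o_3 = (-1.2247, -3.1566, 0.0000)

-1.225 -3.157 0.000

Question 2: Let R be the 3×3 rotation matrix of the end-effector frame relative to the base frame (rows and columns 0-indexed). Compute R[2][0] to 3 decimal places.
End-effector x-axis (col 0 of R) = (-0.0000,-0.0000,-1.0000)
R[2][0] = -1.0000

-1.000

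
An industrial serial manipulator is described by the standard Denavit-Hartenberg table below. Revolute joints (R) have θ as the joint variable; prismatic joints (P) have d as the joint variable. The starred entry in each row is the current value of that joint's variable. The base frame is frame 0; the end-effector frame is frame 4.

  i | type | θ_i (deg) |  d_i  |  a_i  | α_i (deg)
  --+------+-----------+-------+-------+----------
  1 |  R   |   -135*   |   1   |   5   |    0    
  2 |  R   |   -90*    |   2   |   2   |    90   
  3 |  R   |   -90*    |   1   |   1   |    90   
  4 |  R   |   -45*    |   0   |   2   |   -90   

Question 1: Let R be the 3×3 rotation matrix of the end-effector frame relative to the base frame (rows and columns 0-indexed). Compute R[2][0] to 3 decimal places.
-0.707

End-effector x-axis (col 0 of R) = (-0.5000,-0.5000,-0.7071)
R[2][0] = -0.7071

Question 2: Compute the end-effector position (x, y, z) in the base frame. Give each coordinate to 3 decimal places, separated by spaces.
after link 1: o_1 = (-3.5355, -3.5355, 1.0000)
after link 2: o_2 = (-4.9497, -2.1213, 3.0000)
after link 3: o_3 = (-4.2426, -1.4142, 2.0000)
after link 4: o_4 = (-5.2426, -2.4142, 0.5858)

-5.243 -2.414 0.586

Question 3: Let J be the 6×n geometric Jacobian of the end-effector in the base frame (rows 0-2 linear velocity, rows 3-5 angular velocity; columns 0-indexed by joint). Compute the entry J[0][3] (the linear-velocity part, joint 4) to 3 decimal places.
1.000

axis z_3 = (0.7071,-0.7071,-0.0000); lever o_n−o_3 = (-1.0000,-1.0000,-1.4142)
cross product → J_v[:, 3] = (1.0000,1.0000,-1.4142)
J_ω[:, 3] = z_3
entry J[0][3] = 1.0000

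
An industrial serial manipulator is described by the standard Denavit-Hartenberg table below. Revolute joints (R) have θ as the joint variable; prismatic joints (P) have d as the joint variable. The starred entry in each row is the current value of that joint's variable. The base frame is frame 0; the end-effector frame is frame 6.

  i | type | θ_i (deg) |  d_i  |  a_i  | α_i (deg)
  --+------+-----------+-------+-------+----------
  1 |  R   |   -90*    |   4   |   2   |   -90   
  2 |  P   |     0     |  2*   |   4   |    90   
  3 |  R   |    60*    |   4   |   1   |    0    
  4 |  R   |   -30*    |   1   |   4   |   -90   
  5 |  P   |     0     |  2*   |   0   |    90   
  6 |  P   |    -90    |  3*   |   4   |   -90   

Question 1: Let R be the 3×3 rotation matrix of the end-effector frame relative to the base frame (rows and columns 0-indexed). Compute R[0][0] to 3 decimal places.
End-effector x-axis (col 0 of R) = (-0.8660,-0.5000,0.0000)
R[0][0] = -0.8660

-0.866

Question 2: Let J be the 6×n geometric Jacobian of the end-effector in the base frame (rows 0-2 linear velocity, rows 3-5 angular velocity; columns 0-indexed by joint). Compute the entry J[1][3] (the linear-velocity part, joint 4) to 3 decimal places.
0.268

axis z_3 = (0.0000,0.0000,1.0000); lever o_n−o_3 = (0.2679,-4.4641,4.0000)
cross product → J_v[:, 3] = (4.4641,0.2679,-0.0000)
J_ω[:, 3] = z_3
entry J[1][3] = 0.2679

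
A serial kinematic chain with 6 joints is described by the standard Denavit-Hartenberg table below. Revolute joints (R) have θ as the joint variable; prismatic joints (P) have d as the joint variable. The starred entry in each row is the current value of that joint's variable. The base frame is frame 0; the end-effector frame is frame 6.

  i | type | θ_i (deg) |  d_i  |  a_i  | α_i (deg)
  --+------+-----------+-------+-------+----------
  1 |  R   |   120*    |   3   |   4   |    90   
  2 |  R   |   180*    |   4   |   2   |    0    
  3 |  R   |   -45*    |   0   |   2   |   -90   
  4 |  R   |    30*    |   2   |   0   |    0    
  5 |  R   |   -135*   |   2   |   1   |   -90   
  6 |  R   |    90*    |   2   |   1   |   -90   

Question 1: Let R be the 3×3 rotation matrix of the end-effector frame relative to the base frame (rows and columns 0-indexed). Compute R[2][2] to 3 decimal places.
0.183

End-effector z-axis (col 2 of R) = (-0.7450,-0.6415,0.1830)
R[2][2] = 0.1830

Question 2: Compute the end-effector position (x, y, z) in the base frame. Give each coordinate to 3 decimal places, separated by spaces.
after link 1: o_1 = (-2.0000, 3.4641, 3.0000)
after link 2: o_2 = (2.4641, 3.7321, 3.0000)
after link 3: o_3 = (3.1712, 2.5073, 4.4142)
after link 4: o_4 = (3.8783, 1.2826, 3.0000)
after link 5: o_5 = (5.3304, 0.6993, 1.4028)
after link 6: o_6 = (6.1082, 0.3875, 3.4759)

6.108 0.387 3.476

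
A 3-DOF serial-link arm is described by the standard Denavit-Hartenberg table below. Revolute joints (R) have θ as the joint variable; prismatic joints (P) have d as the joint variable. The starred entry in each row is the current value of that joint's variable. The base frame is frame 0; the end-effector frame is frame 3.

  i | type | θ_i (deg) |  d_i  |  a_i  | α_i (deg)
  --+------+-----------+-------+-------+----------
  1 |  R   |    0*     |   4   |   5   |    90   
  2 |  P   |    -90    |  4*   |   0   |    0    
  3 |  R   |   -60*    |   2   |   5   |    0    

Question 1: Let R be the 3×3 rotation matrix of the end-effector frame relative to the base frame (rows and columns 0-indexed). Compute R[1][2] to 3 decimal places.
End-effector z-axis (col 2 of R) = (0.0000,-1.0000,0.0000)
R[1][2] = -1.0000

-1.000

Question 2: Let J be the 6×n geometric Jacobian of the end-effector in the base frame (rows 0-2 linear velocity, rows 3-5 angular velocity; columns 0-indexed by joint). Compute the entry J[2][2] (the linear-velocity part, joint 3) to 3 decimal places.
-4.330

axis z_2 = (0.0000,-1.0000,0.0000); lever o_n−o_2 = (-4.3301,-2.0000,-2.5000)
cross product → J_v[:, 2] = (2.5000,-0.0000,-4.3301)
J_ω[:, 2] = z_2
entry J[2][2] = -4.3301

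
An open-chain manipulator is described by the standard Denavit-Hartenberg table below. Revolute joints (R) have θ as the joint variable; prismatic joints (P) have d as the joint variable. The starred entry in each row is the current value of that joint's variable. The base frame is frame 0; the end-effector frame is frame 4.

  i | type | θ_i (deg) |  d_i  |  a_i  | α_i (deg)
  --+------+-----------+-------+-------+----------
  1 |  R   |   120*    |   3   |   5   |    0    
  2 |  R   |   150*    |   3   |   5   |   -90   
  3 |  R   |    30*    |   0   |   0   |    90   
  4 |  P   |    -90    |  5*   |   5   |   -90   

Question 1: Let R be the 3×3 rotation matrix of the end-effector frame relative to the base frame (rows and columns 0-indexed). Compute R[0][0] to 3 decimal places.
End-effector x-axis (col 0 of R) = (-1.0000,0.0000,-0.0000)
R[0][0] = -1.0000

-1.000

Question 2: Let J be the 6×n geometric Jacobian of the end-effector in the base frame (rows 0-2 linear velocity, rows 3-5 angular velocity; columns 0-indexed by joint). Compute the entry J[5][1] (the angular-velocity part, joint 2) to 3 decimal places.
axis z_1 = (0.0000,0.0000,1.0000); lever o_n−o_1 = (-5.0000,-7.5000,7.3301)
cross product → J_v[:, 1] = (7.5000,-5.0000,0.0000)
J_ω[:, 1] = z_1
entry J[5][1] = 1.0000

1.000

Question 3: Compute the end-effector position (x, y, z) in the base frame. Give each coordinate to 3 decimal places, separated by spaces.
-7.500 -3.170 10.330

after link 1: o_1 = (-2.5000, 4.3301, 3.0000)
after link 2: o_2 = (-2.5000, -0.6699, 6.0000)
after link 3: o_3 = (-2.5000, -0.6699, 6.0000)
after link 4: o_4 = (-7.5000, -3.1699, 10.3301)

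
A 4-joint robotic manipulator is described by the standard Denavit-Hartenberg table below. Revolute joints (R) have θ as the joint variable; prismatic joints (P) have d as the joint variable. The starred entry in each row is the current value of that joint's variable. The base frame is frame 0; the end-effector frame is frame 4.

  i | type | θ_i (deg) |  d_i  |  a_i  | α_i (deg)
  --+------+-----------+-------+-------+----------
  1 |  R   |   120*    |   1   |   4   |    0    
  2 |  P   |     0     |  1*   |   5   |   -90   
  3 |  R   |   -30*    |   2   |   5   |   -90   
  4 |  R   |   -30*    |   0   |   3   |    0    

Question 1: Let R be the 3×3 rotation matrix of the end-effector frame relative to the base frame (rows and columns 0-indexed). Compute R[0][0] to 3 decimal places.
-0.808

End-effector x-axis (col 0 of R) = (-0.8080,0.3995,0.4330)
R[0][0] = -0.8080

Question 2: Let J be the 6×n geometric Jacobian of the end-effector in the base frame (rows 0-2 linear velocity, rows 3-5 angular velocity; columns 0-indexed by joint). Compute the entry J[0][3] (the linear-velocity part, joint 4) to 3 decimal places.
1.600

axis z_3 = (-0.2500,0.4330,-0.8660); lever o_n−o_3 = (-2.4240,1.1986,1.2990)
cross product → J_v[:, 3] = (1.6005,2.4240,0.7500)
J_ω[:, 3] = z_3
entry J[0][3] = 1.6005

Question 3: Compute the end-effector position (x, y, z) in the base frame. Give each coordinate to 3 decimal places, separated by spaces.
-10.821 11.743 5.799

after link 1: o_1 = (-2.0000, 3.4641, 1.0000)
after link 2: o_2 = (-4.5000, 7.7942, 2.0000)
after link 3: o_3 = (-8.3971, 10.5442, 4.5000)
after link 4: o_4 = (-10.8212, 11.7428, 5.7990)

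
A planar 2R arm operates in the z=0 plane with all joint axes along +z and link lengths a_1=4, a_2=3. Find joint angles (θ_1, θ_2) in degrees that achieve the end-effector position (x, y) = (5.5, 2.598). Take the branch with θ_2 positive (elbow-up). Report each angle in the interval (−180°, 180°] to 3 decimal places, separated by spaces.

cos θ_2 = (36.9996−4²−3²)/(2·4·3) = 0.5000; θ_2 = 60.0011° (elbow-up)
β = atan2(2.5980,5.5000) = 25.2843°; ψ = atan2(2.5981,5.5000) = 25.2854°
θ_1 = β − ψ = -0.0011°

-0.001 60.001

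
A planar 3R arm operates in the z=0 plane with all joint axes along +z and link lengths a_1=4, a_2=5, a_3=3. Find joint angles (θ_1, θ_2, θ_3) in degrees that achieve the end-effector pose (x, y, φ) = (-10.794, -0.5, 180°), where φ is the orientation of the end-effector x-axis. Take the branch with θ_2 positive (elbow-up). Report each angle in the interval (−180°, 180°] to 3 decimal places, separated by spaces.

wrist centre = target − a_3·(cos φ, sin φ) = (-7.7940, -0.5000)
cos θ_2 = (60.9964−4²−5²)/(2·4·5) = 0.4999; θ_2 = 60.0059° (elbow-up)
β = atan2(-0.5000,-7.7940) = -176.3294°; ψ = atan2(4.3304,6.4996) = 33.6739°
θ_1 = β − ψ = -210.0033°
θ_3 = φ − θ_1 − θ_2 = -30.0026° (wrapped to (-180°,180°])

149.997 60.006 -30.003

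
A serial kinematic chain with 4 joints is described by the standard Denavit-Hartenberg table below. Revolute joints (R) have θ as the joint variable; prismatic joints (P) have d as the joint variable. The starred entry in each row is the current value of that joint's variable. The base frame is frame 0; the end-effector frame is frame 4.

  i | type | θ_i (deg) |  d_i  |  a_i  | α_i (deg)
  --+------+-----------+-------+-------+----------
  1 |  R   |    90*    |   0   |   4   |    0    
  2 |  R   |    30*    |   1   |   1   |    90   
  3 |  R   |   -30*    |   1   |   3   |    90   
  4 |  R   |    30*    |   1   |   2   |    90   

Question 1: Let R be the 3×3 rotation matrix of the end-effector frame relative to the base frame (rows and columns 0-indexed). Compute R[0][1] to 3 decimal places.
End-effector y-axis (col 1 of R) = (0.2500,-0.4330,-0.8660)
R[0][1] = 0.2500

0.250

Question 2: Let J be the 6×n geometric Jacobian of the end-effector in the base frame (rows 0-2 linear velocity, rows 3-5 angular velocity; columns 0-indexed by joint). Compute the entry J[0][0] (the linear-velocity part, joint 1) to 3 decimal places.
-8.982

axis z_0 = ẑ; lever o_n−o_0 = (-0.5670,8.9821,-2.2321)
cross product → J_v[:, 0] = (-8.9821,-0.5670,0.0000)
J_ω[:, 0] = z_0
entry J[0][0] = -8.9821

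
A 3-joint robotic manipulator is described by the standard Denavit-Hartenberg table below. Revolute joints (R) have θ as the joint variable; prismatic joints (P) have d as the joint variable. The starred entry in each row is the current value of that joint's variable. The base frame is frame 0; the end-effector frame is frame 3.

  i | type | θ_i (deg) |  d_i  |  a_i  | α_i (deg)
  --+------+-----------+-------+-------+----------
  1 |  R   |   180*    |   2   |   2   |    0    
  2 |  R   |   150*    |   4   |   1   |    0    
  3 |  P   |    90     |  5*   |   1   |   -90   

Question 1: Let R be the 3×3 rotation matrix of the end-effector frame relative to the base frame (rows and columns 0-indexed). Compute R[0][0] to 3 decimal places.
0.500

End-effector x-axis (col 0 of R) = (0.5000,0.8660,0.0000)
R[0][0] = 0.5000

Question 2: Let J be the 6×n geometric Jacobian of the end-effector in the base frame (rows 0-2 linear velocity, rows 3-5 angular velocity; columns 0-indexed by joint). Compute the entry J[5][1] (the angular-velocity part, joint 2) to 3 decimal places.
axis z_1 = (0.0000,0.0000,1.0000); lever o_n−o_1 = (1.3660,0.3660,9.0000)
cross product → J_v[:, 1] = (-0.3660,1.3660,0.0000)
J_ω[:, 1] = z_1
entry J[5][1] = 1.0000

1.000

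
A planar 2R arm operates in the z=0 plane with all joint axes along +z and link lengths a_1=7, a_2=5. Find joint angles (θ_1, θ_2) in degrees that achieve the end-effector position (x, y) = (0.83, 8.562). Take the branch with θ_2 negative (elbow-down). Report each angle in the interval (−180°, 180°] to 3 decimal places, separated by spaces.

120.002 -90.003

cos θ_2 = (73.9967−7²−5²)/(2·7·5) = -0.0000; θ_2 = -90.0027° (elbow-down)
β = atan2(8.5620,0.8300) = 84.4630°; ψ = atan2(-5.0000,6.9998) = -35.5386°
θ_1 = β − ψ = 120.0016°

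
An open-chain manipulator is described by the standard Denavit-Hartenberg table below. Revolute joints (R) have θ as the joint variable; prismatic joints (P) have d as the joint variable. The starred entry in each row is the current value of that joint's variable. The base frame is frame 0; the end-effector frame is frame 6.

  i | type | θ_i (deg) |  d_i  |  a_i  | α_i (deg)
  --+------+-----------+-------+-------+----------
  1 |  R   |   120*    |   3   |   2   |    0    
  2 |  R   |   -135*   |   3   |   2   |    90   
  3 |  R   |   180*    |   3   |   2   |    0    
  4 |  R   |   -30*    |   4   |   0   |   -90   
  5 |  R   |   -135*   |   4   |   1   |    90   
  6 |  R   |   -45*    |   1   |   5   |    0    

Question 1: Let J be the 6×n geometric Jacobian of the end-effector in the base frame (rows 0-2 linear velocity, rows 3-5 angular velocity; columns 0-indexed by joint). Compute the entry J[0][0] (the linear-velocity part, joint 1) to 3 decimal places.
axis z_0 = ẑ; lever o_n−o_0 = (-0.4088,-8.2615,3.6407)
cross product → J_v[:, 0] = (8.2615,-0.4088,0.0000)
J_ω[:, 0] = z_0
entry J[0][0] = 8.2615

8.261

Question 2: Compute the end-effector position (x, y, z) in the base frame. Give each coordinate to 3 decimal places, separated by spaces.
after link 1: o_1 = (-1.0000, 1.7321, 3.0000)
after link 2: o_2 = (0.9319, 1.2144, 6.0000)
after link 3: o_3 = (-1.7765, -1.1657, 6.0000)
after link 4: o_4 = (-2.8117, -5.0294, 6.0000)
after link 5: o_5 = (-4.3351, -5.3533, 2.1823)
after link 6: o_6 = (-0.4088, -8.2615, 3.6407)

-0.409 -8.261 3.641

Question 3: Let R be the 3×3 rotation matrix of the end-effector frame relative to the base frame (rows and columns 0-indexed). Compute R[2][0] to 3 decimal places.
End-effector x-axis (col 0 of R) = (0.6304,-0.6865,0.3624)
R[2][0] = 0.3624

0.362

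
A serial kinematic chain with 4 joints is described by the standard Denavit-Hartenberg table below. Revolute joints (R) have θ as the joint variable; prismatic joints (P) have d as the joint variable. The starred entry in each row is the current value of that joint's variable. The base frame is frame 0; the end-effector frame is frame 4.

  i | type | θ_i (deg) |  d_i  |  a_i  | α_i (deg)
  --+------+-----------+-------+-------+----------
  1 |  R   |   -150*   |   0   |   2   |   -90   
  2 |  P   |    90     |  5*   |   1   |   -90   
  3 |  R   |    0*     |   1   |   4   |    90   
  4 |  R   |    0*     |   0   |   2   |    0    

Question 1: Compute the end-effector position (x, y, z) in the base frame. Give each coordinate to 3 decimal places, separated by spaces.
after link 1: o_1 = (-1.7321, -1.0000, 0.0000)
after link 2: o_2 = (0.7679, -5.3301, -1.0000)
after link 3: o_3 = (1.6340, -4.8301, -5.0000)
after link 4: o_4 = (1.6340, -4.8301, -7.0000)

1.634 -4.830 -7.000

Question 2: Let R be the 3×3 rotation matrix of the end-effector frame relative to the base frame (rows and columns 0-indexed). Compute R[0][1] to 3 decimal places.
End-effector y-axis (col 1 of R) = (0.8660,0.5000,-0.0000)
R[0][1] = 0.8660

0.866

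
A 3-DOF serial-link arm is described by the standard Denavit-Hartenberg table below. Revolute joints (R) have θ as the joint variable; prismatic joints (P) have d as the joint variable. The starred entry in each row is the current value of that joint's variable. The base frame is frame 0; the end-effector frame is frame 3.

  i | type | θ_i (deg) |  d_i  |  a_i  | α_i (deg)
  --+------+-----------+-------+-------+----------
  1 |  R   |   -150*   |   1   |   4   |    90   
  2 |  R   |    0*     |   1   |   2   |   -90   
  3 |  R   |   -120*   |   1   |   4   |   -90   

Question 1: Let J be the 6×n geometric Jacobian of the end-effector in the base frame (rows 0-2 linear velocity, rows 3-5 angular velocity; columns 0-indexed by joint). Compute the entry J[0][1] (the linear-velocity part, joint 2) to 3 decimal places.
0.866

axis z_1 = (-0.5000,0.8660,0.0000); lever o_n−o_1 = (-2.2321,3.8660,1.0000)
cross product → J_v[:, 1] = (0.8660,0.5000,0.0000)
J_ω[:, 1] = z_1
entry J[0][1] = 0.8660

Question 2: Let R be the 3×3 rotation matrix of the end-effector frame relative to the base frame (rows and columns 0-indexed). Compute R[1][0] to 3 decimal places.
1.000

End-effector x-axis (col 0 of R) = (-0.0000,1.0000,0.0000)
R[1][0] = 1.0000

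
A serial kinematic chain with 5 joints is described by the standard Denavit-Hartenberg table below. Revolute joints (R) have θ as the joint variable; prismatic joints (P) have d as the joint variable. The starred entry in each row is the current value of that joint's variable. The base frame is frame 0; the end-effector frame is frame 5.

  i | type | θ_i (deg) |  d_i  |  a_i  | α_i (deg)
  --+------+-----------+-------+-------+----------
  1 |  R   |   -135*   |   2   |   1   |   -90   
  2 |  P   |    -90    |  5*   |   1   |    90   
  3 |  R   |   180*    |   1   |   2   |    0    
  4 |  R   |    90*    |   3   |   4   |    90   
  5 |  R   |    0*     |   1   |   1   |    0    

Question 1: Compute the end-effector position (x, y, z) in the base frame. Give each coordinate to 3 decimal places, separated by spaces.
after link 1: o_1 = (-0.7071, -0.7071, 2.0000)
after link 2: o_2 = (2.8284, -4.2426, 3.0000)
after link 3: o_3 = (3.5355, -3.5355, 1.0000)
after link 4: o_4 = (2.8284, 1.4142, 1.0000)
after link 5: o_5 = (2.1213, 2.1213, -0.0000)

2.121 2.121 -0.000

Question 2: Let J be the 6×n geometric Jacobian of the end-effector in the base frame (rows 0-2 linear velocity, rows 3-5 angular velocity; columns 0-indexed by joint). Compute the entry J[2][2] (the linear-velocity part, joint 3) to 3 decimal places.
axis z_2 = (0.7071,0.7071,0.0000); lever o_n−o_2 = (-0.7071,6.3640,-3.0000)
cross product → J_v[:, 2] = (-2.1213,2.1213,5.0000)
J_ω[:, 2] = z_2
entry J[2][2] = 5.0000

5.000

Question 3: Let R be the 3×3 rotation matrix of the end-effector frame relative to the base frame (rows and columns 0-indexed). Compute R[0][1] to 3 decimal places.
End-effector y-axis (col 1 of R) = (0.7071,0.7071,0.0000)
R[0][1] = 0.7071

0.707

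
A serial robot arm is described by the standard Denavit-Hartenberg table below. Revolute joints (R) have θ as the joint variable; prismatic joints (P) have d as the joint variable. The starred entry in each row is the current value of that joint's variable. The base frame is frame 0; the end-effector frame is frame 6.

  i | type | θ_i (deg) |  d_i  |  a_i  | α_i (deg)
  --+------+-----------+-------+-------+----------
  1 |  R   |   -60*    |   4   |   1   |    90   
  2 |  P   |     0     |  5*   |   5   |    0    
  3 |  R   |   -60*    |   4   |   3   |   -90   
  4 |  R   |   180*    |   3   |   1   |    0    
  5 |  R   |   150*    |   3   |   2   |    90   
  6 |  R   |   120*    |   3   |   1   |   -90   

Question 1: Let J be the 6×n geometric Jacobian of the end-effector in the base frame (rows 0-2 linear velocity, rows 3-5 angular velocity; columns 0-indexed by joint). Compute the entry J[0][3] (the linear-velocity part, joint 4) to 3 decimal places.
axis z_3 = (0.4330,-0.7500,0.5000); lever o_n−o_3 = (-0.2267,-6.3035,4.4731)
cross product → J_v[:, 3] = (-0.2030,-2.0502,-2.8995)
J_ω[:, 3] = z_3
entry J[0][3] = -0.2030

-0.203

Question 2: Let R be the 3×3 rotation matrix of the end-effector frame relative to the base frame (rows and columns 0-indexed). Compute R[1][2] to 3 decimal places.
End-effector z-axis (col 2 of R) = (-0.0290,0.9163,0.3995)
R[1][2] = 0.9163

0.916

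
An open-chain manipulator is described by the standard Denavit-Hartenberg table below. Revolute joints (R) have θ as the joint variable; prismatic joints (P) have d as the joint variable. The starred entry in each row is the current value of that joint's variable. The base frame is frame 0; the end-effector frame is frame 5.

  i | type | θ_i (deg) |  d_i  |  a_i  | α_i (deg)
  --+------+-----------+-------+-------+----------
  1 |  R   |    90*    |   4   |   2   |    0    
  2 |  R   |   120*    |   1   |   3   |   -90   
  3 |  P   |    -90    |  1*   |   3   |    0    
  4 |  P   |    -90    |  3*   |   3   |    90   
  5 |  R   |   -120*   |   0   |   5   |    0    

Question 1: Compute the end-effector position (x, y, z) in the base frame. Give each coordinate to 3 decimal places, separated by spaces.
after link 1: o_1 = (0.0000, 2.0000, 4.0000)
after link 2: o_2 = (-2.5981, 0.5000, 5.0000)
after link 3: o_3 = (-2.0981, -0.3660, 8.0000)
after link 4: o_4 = (2.0000, -1.4641, 8.0000)
after link 5: o_5 = (-2.3301, 1.0359, 8.0000)

-2.330 1.036 8.000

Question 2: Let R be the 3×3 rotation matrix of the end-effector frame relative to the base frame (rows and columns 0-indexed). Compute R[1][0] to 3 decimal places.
0.500

End-effector x-axis (col 0 of R) = (-0.8660,0.5000,-0.0000)
R[1][0] = 0.5000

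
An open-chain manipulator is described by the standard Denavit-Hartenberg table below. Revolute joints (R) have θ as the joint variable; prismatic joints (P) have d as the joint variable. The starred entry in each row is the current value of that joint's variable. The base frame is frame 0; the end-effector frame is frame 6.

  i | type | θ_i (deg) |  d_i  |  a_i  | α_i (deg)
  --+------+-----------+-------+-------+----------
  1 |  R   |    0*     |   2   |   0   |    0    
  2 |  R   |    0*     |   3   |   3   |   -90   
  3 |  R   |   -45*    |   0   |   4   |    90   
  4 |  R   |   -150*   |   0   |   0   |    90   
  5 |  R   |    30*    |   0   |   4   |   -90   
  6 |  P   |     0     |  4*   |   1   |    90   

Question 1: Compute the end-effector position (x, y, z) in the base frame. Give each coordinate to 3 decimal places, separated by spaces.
after link 1: o_1 = (0.0000, 0.0000, 2.0000)
after link 2: o_2 = (3.0000, 0.0000, 5.0000)
after link 3: o_3 = (5.8284, -0.0000, 7.8284)
after link 4: o_4 = (5.8284, -0.0000, 7.8284)
after link 5: o_5 = (2.2929, -1.7321, 7.1213)
after link 6: o_6 = (0.1843, -1.1651, 10.6188)

0.184 -1.165 10.619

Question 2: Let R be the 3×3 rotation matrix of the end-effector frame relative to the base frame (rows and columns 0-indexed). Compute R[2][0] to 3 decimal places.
-0.177

End-effector x-axis (col 0 of R) = (-0.8839,-0.4330,-0.1768)
R[2][0] = -0.1768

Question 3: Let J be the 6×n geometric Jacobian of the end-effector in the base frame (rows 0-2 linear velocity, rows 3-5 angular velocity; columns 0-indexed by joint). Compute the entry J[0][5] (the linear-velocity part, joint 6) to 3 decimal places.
prismatic axis z_5 = (-0.3062,0.2500,0.9186)
J_v[:, 5] = z_5; J_ω[:, 5] = (0,0,0)
entry J[0][5] = -0.3062

-0.306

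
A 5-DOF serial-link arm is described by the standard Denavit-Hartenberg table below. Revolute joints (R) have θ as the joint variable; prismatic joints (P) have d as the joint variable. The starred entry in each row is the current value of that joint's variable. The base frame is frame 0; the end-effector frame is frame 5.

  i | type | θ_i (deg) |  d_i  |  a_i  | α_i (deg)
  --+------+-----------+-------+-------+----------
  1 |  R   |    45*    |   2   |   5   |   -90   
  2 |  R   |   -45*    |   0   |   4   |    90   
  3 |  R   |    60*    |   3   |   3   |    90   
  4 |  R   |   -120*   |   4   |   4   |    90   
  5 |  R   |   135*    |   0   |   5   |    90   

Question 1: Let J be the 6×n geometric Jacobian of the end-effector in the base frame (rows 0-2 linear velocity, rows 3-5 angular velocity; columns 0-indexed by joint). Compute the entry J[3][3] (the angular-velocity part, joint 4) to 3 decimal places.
axis z_3 = (0.7866,0.0795,0.6124); lever o_n−o_3 = (6.2125,0.5996,4.2480)
cross product → J_v[:, 3] = (-0.0296,0.4630,-0.0220)
J_ω[:, 3] = z_3
entry J[3][3] = 0.7866

0.787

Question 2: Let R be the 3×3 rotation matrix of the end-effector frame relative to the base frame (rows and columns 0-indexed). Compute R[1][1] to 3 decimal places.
-0.997

End-effector y-axis (col 1 of R) = (0.0638,-0.9968,0.0474)
R[1][1] = -0.9968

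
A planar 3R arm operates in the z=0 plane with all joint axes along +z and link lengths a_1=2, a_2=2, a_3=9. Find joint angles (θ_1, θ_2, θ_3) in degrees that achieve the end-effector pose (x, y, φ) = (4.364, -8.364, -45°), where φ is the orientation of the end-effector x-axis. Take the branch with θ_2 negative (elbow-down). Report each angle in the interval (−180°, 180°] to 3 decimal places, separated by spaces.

wrist centre = target − a_3·(cos φ, sin φ) = (-2.0000, -2.0000)
cos θ_2 = (8.0000−2²−2²)/(2·2·2) = 0.0000; θ_2 = -90.0000° (elbow-down)
β = atan2(-2.0000,-2.0000) = -134.9989°; ψ = atan2(-2.0000,2.0000) = -45.0000°
θ_1 = β − ψ = -89.9989°
θ_3 = φ − θ_1 − θ_2 = 134.9989° (wrapped to (-180°,180°])

-89.999 -90.000 134.999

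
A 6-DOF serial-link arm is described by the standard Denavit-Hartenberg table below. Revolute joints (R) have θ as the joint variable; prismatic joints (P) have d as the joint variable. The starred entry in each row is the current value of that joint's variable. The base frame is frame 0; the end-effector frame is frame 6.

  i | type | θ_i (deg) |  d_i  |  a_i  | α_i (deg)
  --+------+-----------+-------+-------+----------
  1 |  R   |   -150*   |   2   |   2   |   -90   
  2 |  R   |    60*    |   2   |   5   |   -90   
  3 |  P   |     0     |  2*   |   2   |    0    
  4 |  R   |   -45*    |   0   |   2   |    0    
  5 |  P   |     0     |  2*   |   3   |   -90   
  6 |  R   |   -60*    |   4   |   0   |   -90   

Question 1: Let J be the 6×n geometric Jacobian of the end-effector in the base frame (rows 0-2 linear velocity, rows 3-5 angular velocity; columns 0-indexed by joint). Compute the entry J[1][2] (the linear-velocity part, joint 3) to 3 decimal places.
prismatic axis z_2 = (0.7500,0.4330,-0.5000)
J_v[:, 2] = z_2; J_ω[:, 2] = (0,0,0)
entry J[1][2] = 0.4330

0.433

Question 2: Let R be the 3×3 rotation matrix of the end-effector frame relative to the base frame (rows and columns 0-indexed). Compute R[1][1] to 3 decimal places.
End-effector y-axis (col 1 of R) = (0.6597,-0.4356,0.6124)
R[1][1] = -0.4356

-0.436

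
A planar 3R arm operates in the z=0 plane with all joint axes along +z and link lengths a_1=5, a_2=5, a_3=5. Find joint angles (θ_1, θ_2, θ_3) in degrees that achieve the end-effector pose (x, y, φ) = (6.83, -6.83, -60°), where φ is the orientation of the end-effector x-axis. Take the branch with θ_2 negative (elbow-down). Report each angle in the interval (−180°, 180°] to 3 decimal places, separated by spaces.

wrist centre = target − a_3·(cos φ, sin φ) = (4.3300, -2.4999)
cos θ_2 = (24.9983−5²−5²)/(2·5·5) = -0.5000; θ_2 = -120.0023° (elbow-down)
β = atan2(-2.4999,4.3300) = -29.9995°; ψ = atan2(-4.3300,2.4998) = -60.0011°
θ_1 = β − ψ = 30.0017°
θ_3 = φ − θ_1 − θ_2 = 30.0006° (wrapped to (-180°,180°])

30.002 -120.002 30.001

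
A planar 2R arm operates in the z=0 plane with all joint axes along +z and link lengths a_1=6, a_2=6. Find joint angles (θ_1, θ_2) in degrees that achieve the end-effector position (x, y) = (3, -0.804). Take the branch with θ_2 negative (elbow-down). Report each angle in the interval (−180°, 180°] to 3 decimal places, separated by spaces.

59.997 -150.000

cos θ_2 = (9.6464−6²−6²)/(2·6·6) = -0.8660; θ_2 = -149.9996° (elbow-down)
β = atan2(-0.8040,3.0000) = -15.0027°; ψ = atan2(-3.0000,0.8039) = -74.9998°
θ_1 = β − ψ = 59.9971°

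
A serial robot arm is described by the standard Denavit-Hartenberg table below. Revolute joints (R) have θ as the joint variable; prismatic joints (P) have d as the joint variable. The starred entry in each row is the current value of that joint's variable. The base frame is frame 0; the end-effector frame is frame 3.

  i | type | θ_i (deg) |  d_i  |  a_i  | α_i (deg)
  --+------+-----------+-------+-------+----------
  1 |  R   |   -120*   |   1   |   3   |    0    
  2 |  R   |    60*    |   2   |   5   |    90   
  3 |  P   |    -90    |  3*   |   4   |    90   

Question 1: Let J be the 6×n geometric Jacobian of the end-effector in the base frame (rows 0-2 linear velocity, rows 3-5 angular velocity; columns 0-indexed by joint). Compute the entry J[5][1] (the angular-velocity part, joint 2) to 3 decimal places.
1.000

axis z_1 = (0.0000,0.0000,1.0000); lever o_n−o_1 = (-0.0981,-5.8301,-2.0000)
cross product → J_v[:, 1] = (5.8301,-0.0981,0.0000)
J_ω[:, 1] = z_1
entry J[5][1] = 1.0000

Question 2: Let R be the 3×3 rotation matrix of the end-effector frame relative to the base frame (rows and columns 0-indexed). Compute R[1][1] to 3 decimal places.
-0.500

End-effector y-axis (col 1 of R) = (-0.8660,-0.5000,0.0000)
R[1][1] = -0.5000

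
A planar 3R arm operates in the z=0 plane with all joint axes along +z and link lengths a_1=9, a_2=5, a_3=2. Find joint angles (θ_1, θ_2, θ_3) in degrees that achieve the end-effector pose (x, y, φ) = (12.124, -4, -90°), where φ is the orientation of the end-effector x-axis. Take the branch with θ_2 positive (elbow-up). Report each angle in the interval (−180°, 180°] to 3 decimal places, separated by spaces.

-30.002 60.006 -120.004

wrist centre = target − a_3·(cos φ, sin φ) = (12.1240, -2.0000)
cos θ_2 = (150.9914−9²−5²)/(2·9·5) = 0.4999; θ_2 = 60.0063° (elbow-up)
β = atan2(-2.0000,12.1240) = -9.3673°; ψ = atan2(4.3304,11.4995) = 20.6350°
θ_1 = β − ψ = -30.0023°
θ_3 = φ − θ_1 − θ_2 = -120.0041° (wrapped to (-180°,180°])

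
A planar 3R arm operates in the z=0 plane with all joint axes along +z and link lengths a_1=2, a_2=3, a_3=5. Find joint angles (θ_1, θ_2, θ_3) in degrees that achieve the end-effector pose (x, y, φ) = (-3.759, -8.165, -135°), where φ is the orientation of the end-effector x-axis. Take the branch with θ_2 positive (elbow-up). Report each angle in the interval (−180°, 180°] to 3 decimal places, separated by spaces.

-120.013 45.023 -60.010

wrist centre = target − a_3·(cos φ, sin φ) = (-0.2235, -4.6295)
cos θ_2 = (21.4819−2²−3²)/(2·2·3) = 0.7068; θ_2 = 45.0229° (elbow-up)
β = atan2(-4.6295,-0.2235) = -92.7635°; ψ = atan2(2.1222,4.1205) = 27.2498°
θ_1 = β − ψ = -120.0134°
θ_3 = φ − θ_1 − θ_2 = -60.0095° (wrapped to (-180°,180°])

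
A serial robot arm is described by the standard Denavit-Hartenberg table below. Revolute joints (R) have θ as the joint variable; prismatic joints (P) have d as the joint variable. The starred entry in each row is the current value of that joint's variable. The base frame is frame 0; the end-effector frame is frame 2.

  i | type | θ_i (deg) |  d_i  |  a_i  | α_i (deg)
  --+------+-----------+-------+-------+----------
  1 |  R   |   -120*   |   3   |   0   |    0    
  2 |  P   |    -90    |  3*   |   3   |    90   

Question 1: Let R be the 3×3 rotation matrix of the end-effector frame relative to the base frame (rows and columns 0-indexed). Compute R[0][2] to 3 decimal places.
0.500

End-effector z-axis (col 2 of R) = (0.5000,0.8660,0.0000)
R[0][2] = 0.5000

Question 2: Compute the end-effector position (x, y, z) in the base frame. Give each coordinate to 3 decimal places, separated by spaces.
-2.598 1.500 6.000

after link 1: o_1 = (0.0000, 0.0000, 3.0000)
after link 2: o_2 = (-2.5981, 1.5000, 6.0000)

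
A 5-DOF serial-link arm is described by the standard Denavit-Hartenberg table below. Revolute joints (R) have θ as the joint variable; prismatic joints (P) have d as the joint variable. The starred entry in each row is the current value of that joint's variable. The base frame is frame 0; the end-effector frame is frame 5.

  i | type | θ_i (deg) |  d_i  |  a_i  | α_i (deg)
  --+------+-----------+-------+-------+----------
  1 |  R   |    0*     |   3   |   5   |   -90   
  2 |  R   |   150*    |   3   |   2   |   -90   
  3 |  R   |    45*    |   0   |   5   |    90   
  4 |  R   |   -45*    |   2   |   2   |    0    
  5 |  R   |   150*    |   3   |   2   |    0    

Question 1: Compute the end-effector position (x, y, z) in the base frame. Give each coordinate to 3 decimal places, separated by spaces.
after link 1: o_1 = (5.0000, 0.0000, 3.0000)
after link 2: o_2 = (3.2679, 3.0000, 2.0000)
after link 3: o_3 = (0.2061, -0.5355, 0.2322)
after link 4: o_4 = (-1.1776, -0.1213, -2.1996)
after link 5: o_5 = (-3.6636, 2.3660, -1.4042)

-3.664 2.366 -1.404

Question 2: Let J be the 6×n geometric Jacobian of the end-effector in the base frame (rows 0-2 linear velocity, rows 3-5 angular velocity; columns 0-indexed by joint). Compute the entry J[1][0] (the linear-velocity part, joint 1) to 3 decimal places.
-3.664

axis z_0 = ẑ; lever o_n−o_0 = (-3.6636,2.3660,-1.4042)
cross product → J_v[:, 0] = (-2.3660,-3.6636,0.0000)
J_ω[:, 0] = z_0
entry J[1][0] = -3.6636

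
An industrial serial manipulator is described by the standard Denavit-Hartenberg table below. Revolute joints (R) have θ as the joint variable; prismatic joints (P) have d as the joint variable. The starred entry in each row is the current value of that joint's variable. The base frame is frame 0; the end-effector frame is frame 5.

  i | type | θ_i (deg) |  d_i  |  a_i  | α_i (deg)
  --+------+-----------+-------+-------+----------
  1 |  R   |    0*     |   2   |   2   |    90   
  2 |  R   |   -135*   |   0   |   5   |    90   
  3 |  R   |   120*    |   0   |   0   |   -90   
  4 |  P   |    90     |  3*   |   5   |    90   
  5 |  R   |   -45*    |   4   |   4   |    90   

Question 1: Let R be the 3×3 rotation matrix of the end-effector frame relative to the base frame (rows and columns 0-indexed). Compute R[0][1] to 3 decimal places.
0.354

End-effector y-axis (col 1 of R) = (0.3536,-0.8660,0.3536)
R[0][1] = 0.3536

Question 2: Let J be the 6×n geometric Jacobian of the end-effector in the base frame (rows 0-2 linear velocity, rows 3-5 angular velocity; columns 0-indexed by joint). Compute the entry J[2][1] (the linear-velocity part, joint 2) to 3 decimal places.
axis z_1 = (0.0000,-1.0000,0.0000); lever o_n−o_1 = (3.5193,-3.3783,-7.5518)
cross product → J_v[:, 1] = (7.5518,0.0000,3.5193)
J_ω[:, 1] = z_1
entry J[2][1] = 3.5193

3.519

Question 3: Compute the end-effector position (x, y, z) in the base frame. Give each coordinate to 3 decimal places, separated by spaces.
5.519 -3.378 -5.552

after link 1: o_1 = (2.0000, 0.0000, 2.0000)
after link 2: o_2 = (-1.5355, -0.0000, -1.5355)
after link 3: o_3 = (-1.5355, -0.0000, -1.5355)
after link 4: o_4 = (3.8371, 1.5000, -3.2340)
after link 5: o_5 = (5.5193, -3.3783, -5.5518)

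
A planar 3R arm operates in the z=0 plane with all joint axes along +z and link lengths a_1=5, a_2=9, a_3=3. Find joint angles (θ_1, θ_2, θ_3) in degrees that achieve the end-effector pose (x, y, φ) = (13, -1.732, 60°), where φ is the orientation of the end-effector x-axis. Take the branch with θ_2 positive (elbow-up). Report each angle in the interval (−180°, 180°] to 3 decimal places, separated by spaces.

wrist centre = target − a_3·(cos φ, sin φ) = (11.5000, -4.3301)
cos θ_2 = (150.9996−5²−9²)/(2·5·9) = 0.5000; θ_2 = 60.0003° (elbow-up)
β = atan2(-4.3301,11.5000) = -20.6328°; ψ = atan2(7.7943,9.5000) = 39.3672°
θ_1 = β − ψ = -60.0000°
θ_3 = φ − θ_1 − θ_2 = 59.9997° (wrapped to (-180°,180°])

-60.000 60.000 60.000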